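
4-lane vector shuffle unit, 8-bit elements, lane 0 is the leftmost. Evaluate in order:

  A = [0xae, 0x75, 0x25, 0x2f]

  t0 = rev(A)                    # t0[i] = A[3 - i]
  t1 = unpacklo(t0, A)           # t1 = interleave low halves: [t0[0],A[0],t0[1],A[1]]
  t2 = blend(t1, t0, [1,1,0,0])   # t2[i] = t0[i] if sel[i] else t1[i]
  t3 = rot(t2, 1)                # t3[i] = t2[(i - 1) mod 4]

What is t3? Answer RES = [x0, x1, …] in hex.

RES = [ 0x75  0x2f  0x25  0x25 ]

→ t0 |2f|25|75|ae|
→ t1 |2f|ae|25|75|
→ t2 |2f|25|25|75|
→ t3 |75|2f|25|25|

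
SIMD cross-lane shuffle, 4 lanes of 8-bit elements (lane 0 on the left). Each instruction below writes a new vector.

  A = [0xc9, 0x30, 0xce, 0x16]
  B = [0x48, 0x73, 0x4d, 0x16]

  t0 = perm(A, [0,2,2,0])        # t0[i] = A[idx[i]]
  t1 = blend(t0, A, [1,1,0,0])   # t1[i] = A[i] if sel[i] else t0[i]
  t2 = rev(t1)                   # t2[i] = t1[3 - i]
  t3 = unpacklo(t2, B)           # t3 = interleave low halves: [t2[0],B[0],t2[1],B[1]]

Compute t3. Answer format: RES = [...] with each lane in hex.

t0 = [0xc9, 0xce, 0xce, 0xc9]
t1 = [0xc9, 0x30, 0xce, 0xc9]
t2 = [0xc9, 0xce, 0x30, 0xc9]
t3 = [0xc9, 0x48, 0xce, 0x73]

RES = [0xc9, 0x48, 0xce, 0x73]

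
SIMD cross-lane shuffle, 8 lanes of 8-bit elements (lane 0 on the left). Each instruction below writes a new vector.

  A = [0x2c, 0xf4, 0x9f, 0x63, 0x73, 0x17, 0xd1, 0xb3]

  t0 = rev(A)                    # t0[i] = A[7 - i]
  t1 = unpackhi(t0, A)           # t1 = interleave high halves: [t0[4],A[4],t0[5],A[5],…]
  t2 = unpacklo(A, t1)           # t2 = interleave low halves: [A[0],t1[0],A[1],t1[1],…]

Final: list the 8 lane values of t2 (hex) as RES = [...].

t0 = [0xb3, 0xd1, 0x17, 0x73, 0x63, 0x9f, 0xf4, 0x2c]
t1 = [0x63, 0x73, 0x9f, 0x17, 0xf4, 0xd1, 0x2c, 0xb3]
t2 = [0x2c, 0x63, 0xf4, 0x73, 0x9f, 0x9f, 0x63, 0x17]

RES = [ 0x2c  0x63  0xf4  0x73  0x9f  0x9f  0x63  0x17 ]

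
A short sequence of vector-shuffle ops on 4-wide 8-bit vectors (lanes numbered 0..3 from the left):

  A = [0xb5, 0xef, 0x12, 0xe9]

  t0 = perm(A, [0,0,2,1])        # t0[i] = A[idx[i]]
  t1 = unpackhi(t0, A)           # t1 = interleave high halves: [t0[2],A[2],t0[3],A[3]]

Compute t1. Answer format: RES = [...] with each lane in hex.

  t0: b5 b5 12 ef
  t1: 12 12 ef e9

RES = [ 0x12  0x12  0xef  0xe9 ]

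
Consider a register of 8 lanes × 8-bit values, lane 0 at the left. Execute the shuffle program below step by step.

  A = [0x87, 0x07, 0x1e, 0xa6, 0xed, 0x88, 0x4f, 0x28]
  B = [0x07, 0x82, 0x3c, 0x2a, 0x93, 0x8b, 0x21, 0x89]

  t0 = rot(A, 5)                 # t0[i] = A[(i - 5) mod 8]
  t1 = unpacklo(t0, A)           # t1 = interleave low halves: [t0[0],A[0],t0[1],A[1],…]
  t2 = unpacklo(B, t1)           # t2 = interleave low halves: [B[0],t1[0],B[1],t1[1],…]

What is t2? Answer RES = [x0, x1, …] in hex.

  t0: a6 ed 88 4f 28 87 07 1e
  t1: a6 87 ed 07 88 1e 4f a6
  t2: 07 a6 82 87 3c ed 2a 07

RES = [ 0x07  0xa6  0x82  0x87  0x3c  0xed  0x2a  0x07 ]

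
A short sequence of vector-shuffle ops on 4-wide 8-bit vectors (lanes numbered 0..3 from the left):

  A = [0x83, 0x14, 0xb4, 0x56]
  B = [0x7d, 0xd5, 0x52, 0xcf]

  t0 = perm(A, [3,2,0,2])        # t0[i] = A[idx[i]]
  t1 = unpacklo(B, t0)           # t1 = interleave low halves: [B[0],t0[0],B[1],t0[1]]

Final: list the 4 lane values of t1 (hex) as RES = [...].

t0 = [0x56, 0xb4, 0x83, 0xb4]
t1 = [0x7d, 0x56, 0xd5, 0xb4]

RES = [ 0x7d  0x56  0xd5  0xb4 ]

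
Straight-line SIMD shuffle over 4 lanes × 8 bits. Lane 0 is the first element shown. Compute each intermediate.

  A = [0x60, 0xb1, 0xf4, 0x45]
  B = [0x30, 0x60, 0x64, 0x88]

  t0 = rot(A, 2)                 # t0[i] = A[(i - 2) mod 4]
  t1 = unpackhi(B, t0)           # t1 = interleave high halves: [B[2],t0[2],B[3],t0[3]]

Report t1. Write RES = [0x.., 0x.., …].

RES = [ 0x64  0x60  0x88  0xb1 ]

  t0: f4 45 60 b1
  t1: 64 60 88 b1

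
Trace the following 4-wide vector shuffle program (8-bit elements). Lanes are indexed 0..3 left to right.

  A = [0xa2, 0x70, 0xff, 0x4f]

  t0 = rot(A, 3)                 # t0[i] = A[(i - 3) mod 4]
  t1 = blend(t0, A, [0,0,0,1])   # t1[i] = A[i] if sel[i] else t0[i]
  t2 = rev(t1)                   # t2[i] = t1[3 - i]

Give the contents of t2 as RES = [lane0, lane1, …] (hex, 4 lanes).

t0 = [0x70, 0xff, 0x4f, 0xa2]
t1 = [0x70, 0xff, 0x4f, 0x4f]
t2 = [0x4f, 0x4f, 0xff, 0x70]

RES = [ 0x4f  0x4f  0xff  0x70 ]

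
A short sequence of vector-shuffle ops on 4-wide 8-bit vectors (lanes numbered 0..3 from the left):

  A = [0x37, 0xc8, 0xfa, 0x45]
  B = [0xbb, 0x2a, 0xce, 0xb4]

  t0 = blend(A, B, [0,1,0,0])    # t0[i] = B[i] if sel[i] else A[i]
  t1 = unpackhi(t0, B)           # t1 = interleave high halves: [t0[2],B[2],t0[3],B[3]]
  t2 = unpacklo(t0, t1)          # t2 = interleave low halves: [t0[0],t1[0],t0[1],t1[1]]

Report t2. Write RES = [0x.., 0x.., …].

RES = [ 0x37  0xfa  0x2a  0xce ]

t0 = [0x37, 0x2a, 0xfa, 0x45]
t1 = [0xfa, 0xce, 0x45, 0xb4]
t2 = [0x37, 0xfa, 0x2a, 0xce]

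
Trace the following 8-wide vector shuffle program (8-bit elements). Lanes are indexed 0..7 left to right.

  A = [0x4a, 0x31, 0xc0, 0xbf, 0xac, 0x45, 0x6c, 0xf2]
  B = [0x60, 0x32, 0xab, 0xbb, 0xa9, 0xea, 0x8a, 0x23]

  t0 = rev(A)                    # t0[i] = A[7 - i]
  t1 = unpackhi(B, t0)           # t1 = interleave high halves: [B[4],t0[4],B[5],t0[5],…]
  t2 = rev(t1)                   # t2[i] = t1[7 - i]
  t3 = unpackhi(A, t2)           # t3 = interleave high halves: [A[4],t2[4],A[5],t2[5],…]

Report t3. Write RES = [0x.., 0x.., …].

RES = [0xac, 0xc0, 0x45, 0xea, 0x6c, 0xbf, 0xf2, 0xa9]

→ t0 |f2|6c|45|ac|bf|c0|31|4a|
→ t1 |a9|bf|ea|c0|8a|31|23|4a|
→ t2 |4a|23|31|8a|c0|ea|bf|a9|
→ t3 |ac|c0|45|ea|6c|bf|f2|a9|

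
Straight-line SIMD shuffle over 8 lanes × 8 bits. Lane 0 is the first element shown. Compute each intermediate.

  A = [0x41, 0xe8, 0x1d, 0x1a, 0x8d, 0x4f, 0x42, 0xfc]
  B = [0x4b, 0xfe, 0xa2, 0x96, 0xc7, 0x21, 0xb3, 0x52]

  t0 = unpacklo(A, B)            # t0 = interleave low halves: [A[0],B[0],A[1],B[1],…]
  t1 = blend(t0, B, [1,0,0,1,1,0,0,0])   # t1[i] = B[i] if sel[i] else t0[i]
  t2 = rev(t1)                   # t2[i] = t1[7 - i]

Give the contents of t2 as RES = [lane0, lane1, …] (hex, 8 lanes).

  t0: 41 4b e8 fe 1d a2 1a 96
  t1: 4b 4b e8 96 c7 a2 1a 96
  t2: 96 1a a2 c7 96 e8 4b 4b

RES = [ 0x96  0x1a  0xa2  0xc7  0x96  0xe8  0x4b  0x4b ]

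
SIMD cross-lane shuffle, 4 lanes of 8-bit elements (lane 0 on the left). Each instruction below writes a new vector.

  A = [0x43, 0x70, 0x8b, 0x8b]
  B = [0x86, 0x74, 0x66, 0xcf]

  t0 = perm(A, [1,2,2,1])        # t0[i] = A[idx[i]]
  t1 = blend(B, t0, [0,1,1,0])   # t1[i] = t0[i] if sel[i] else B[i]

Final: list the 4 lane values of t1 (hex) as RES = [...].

RES = [0x86, 0x8b, 0x8b, 0xcf]

t0 = [0x70, 0x8b, 0x8b, 0x70]
t1 = [0x86, 0x8b, 0x8b, 0xcf]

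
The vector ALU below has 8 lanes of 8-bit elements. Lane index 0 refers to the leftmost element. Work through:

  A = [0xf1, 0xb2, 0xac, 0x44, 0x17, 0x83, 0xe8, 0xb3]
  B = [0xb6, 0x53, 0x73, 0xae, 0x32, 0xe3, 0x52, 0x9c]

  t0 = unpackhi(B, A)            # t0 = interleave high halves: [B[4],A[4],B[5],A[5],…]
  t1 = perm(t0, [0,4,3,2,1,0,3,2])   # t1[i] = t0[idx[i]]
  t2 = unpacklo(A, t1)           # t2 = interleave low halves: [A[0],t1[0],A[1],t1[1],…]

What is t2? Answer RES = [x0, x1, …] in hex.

RES = [ 0xf1  0x32  0xb2  0x52  0xac  0x83  0x44  0xe3 ]

t0 = [0x32, 0x17, 0xe3, 0x83, 0x52, 0xe8, 0x9c, 0xb3]
t1 = [0x32, 0x52, 0x83, 0xe3, 0x17, 0x32, 0x83, 0xe3]
t2 = [0xf1, 0x32, 0xb2, 0x52, 0xac, 0x83, 0x44, 0xe3]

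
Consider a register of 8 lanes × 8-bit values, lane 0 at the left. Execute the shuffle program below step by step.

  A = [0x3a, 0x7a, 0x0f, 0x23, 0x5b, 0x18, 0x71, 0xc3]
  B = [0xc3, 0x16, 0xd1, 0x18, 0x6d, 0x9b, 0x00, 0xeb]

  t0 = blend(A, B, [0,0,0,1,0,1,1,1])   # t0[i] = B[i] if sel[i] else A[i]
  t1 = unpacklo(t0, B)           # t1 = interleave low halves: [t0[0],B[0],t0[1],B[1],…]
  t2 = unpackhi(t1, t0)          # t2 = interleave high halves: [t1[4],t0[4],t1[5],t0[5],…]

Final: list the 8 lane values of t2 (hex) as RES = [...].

t0 = [0x3a, 0x7a, 0x0f, 0x18, 0x5b, 0x9b, 0x00, 0xeb]
t1 = [0x3a, 0xc3, 0x7a, 0x16, 0x0f, 0xd1, 0x18, 0x18]
t2 = [0x0f, 0x5b, 0xd1, 0x9b, 0x18, 0x00, 0x18, 0xeb]

RES = [0x0f, 0x5b, 0xd1, 0x9b, 0x18, 0x00, 0x18, 0xeb]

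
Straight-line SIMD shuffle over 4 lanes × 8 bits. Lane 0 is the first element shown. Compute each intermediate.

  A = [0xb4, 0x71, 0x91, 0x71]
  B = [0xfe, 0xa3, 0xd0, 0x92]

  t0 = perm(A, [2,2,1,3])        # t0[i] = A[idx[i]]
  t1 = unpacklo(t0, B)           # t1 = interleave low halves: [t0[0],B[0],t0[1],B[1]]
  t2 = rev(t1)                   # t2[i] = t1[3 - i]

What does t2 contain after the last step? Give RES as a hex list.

  t0: 91 91 71 71
  t1: 91 fe 91 a3
  t2: a3 91 fe 91

RES = [ 0xa3  0x91  0xfe  0x91 ]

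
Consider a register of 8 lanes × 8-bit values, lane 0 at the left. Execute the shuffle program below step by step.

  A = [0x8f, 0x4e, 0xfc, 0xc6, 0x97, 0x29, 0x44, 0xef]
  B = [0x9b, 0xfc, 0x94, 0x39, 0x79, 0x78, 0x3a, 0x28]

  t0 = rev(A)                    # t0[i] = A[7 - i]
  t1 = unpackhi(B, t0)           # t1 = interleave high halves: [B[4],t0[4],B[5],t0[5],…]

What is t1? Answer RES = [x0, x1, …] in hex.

RES = [0x79, 0xc6, 0x78, 0xfc, 0x3a, 0x4e, 0x28, 0x8f]

  t0: ef 44 29 97 c6 fc 4e 8f
  t1: 79 c6 78 fc 3a 4e 28 8f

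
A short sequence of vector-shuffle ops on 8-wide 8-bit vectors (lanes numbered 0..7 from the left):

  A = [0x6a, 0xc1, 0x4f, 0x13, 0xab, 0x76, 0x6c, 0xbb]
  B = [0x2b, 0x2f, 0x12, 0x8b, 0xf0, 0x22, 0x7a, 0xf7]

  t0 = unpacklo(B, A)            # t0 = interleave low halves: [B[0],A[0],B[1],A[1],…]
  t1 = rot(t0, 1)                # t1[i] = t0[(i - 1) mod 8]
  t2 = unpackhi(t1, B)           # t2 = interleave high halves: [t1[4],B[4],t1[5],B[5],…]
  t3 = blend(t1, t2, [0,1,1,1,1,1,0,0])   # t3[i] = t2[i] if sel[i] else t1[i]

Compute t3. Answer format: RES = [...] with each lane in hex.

→ t0 |2b|6a|2f|c1|12|4f|8b|13|
→ t1 |13|2b|6a|2f|c1|12|4f|8b|
→ t2 |c1|f0|12|22|4f|7a|8b|f7|
→ t3 |13|f0|12|22|4f|7a|4f|8b|

RES = [ 0x13  0xf0  0x12  0x22  0x4f  0x7a  0x4f  0x8b ]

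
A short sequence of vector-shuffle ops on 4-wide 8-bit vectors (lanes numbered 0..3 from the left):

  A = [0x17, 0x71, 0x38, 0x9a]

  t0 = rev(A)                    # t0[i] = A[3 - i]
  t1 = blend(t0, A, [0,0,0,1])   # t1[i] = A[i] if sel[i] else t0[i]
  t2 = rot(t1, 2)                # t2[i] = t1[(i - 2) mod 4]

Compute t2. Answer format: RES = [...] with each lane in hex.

t0 = [0x9a, 0x38, 0x71, 0x17]
t1 = [0x9a, 0x38, 0x71, 0x9a]
t2 = [0x71, 0x9a, 0x9a, 0x38]

RES = [0x71, 0x9a, 0x9a, 0x38]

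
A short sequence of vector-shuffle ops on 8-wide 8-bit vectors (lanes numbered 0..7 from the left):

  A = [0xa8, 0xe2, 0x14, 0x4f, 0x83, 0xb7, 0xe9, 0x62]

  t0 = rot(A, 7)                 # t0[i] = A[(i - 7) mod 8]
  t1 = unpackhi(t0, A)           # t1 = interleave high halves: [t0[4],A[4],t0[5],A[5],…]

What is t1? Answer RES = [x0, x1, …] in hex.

RES = [ 0xb7  0x83  0xe9  0xb7  0x62  0xe9  0xa8  0x62 ]

t0 = [0xe2, 0x14, 0x4f, 0x83, 0xb7, 0xe9, 0x62, 0xa8]
t1 = [0xb7, 0x83, 0xe9, 0xb7, 0x62, 0xe9, 0xa8, 0x62]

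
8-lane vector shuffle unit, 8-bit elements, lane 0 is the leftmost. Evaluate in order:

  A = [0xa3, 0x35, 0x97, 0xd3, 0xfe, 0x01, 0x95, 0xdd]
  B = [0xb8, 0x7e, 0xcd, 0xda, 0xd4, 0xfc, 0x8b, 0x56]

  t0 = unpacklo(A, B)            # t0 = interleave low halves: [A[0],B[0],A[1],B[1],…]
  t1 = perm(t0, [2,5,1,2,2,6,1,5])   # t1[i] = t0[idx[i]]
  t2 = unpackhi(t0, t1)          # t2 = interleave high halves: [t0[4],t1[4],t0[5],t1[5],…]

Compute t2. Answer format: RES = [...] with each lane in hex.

RES = [0x97, 0x35, 0xcd, 0xd3, 0xd3, 0xb8, 0xda, 0xcd]

  t0: a3 b8 35 7e 97 cd d3 da
  t1: 35 cd b8 35 35 d3 b8 cd
  t2: 97 35 cd d3 d3 b8 da cd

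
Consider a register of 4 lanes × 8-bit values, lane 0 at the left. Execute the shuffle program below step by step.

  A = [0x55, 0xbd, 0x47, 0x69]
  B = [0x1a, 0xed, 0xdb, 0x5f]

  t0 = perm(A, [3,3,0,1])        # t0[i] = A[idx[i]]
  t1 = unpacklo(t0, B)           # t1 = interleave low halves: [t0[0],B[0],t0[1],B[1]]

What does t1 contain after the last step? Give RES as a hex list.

t0 = [0x69, 0x69, 0x55, 0xbd]
t1 = [0x69, 0x1a, 0x69, 0xed]

RES = [0x69, 0x1a, 0x69, 0xed]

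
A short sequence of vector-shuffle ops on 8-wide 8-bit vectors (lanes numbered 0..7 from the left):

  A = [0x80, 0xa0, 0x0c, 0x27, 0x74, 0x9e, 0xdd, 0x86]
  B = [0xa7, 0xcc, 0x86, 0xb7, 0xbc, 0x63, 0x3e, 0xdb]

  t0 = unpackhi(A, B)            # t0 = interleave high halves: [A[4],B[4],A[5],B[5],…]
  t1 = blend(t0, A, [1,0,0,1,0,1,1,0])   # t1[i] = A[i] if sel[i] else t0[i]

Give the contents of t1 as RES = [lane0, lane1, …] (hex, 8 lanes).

RES = [0x80, 0xbc, 0x9e, 0x27, 0xdd, 0x9e, 0xdd, 0xdb]

→ t0 |74|bc|9e|63|dd|3e|86|db|
→ t1 |80|bc|9e|27|dd|9e|dd|db|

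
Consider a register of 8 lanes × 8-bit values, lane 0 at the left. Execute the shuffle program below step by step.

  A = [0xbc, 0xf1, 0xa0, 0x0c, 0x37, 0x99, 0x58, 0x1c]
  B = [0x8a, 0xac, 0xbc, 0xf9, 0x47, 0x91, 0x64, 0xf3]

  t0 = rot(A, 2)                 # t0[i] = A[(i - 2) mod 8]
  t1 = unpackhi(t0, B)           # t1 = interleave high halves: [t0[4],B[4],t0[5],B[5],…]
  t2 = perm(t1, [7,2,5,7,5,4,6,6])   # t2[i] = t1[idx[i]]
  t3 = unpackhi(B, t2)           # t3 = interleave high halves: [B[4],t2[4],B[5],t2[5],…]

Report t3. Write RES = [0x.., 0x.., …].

→ t0 |58|1c|bc|f1|a0|0c|37|99|
→ t1 |a0|47|0c|91|37|64|99|f3|
→ t2 |f3|0c|64|f3|64|37|99|99|
→ t3 |47|64|91|37|64|99|f3|99|

RES = [ 0x47  0x64  0x91  0x37  0x64  0x99  0xf3  0x99 ]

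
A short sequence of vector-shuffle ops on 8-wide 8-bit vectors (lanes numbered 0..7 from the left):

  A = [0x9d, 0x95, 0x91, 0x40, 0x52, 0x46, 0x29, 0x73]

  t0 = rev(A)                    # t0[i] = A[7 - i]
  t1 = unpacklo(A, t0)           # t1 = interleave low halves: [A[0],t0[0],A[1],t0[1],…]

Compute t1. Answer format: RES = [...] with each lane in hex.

RES = [0x9d, 0x73, 0x95, 0x29, 0x91, 0x46, 0x40, 0x52]

  t0: 73 29 46 52 40 91 95 9d
  t1: 9d 73 95 29 91 46 40 52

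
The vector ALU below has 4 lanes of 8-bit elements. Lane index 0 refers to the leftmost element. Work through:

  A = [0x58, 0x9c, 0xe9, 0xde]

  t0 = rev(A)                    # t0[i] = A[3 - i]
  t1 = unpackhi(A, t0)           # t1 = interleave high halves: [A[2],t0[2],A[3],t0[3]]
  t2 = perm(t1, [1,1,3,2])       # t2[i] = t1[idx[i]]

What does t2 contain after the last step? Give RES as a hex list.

t0 = [0xde, 0xe9, 0x9c, 0x58]
t1 = [0xe9, 0x9c, 0xde, 0x58]
t2 = [0x9c, 0x9c, 0x58, 0xde]

RES = [0x9c, 0x9c, 0x58, 0xde]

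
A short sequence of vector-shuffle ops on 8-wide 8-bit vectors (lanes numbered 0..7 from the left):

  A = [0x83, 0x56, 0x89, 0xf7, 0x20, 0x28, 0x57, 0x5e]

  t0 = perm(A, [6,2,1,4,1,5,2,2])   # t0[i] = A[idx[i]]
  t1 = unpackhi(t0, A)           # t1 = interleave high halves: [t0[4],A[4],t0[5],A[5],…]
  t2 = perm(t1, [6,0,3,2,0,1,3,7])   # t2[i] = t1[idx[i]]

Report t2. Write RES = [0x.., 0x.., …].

  t0: 57 89 56 20 56 28 89 89
  t1: 56 20 28 28 89 57 89 5e
  t2: 89 56 28 28 56 20 28 5e

RES = [0x89, 0x56, 0x28, 0x28, 0x56, 0x20, 0x28, 0x5e]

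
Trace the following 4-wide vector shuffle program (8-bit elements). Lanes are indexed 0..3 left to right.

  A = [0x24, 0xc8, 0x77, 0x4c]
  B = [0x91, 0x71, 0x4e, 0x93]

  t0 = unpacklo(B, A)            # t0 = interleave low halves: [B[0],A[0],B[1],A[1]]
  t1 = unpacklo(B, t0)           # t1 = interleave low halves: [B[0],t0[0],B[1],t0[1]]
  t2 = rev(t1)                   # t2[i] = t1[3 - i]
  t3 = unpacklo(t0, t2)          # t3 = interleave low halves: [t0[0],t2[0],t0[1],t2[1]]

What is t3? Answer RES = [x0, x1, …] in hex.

RES = [ 0x91  0x24  0x24  0x71 ]

→ t0 |91|24|71|c8|
→ t1 |91|91|71|24|
→ t2 |24|71|91|91|
→ t3 |91|24|24|71|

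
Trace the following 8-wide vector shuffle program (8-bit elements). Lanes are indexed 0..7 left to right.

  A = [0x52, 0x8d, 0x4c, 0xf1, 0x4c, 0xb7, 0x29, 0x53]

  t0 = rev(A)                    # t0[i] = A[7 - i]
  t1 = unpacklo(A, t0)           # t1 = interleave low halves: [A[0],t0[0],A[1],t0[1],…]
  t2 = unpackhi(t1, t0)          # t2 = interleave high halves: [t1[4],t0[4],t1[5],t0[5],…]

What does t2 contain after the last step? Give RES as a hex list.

t0 = [0x53, 0x29, 0xb7, 0x4c, 0xf1, 0x4c, 0x8d, 0x52]
t1 = [0x52, 0x53, 0x8d, 0x29, 0x4c, 0xb7, 0xf1, 0x4c]
t2 = [0x4c, 0xf1, 0xb7, 0x4c, 0xf1, 0x8d, 0x4c, 0x52]

RES = [ 0x4c  0xf1  0xb7  0x4c  0xf1  0x8d  0x4c  0x52 ]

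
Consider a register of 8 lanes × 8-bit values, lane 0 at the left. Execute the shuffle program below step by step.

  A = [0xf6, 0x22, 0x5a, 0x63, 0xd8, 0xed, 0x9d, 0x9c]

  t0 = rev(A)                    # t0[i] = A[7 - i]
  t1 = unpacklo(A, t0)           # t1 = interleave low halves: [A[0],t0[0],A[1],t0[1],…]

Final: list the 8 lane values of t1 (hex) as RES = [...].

RES = [0xf6, 0x9c, 0x22, 0x9d, 0x5a, 0xed, 0x63, 0xd8]

t0 = [0x9c, 0x9d, 0xed, 0xd8, 0x63, 0x5a, 0x22, 0xf6]
t1 = [0xf6, 0x9c, 0x22, 0x9d, 0x5a, 0xed, 0x63, 0xd8]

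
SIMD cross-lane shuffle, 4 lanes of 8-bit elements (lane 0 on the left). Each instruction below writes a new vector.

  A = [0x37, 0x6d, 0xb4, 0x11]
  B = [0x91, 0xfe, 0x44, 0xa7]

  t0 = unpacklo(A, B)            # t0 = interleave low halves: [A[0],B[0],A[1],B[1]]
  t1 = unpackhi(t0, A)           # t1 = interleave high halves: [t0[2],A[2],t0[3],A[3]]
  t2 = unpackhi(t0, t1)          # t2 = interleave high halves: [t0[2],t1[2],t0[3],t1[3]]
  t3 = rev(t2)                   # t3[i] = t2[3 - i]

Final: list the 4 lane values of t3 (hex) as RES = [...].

RES = [0x11, 0xfe, 0xfe, 0x6d]

t0 = [0x37, 0x91, 0x6d, 0xfe]
t1 = [0x6d, 0xb4, 0xfe, 0x11]
t2 = [0x6d, 0xfe, 0xfe, 0x11]
t3 = [0x11, 0xfe, 0xfe, 0x6d]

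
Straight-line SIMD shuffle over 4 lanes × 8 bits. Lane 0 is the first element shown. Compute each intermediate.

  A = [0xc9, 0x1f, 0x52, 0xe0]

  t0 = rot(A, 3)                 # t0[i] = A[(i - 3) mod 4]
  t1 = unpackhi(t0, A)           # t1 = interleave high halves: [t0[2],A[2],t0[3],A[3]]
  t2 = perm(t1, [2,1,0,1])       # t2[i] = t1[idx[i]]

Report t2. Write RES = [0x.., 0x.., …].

RES = [0xc9, 0x52, 0xe0, 0x52]

t0 = [0x1f, 0x52, 0xe0, 0xc9]
t1 = [0xe0, 0x52, 0xc9, 0xe0]
t2 = [0xc9, 0x52, 0xe0, 0x52]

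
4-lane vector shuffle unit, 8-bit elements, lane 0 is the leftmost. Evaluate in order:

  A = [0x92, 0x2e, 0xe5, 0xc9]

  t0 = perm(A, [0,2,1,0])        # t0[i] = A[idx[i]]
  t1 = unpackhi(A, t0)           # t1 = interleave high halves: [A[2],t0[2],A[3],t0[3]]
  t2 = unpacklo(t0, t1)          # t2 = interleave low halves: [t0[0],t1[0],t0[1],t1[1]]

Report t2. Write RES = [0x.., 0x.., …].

t0 = [0x92, 0xe5, 0x2e, 0x92]
t1 = [0xe5, 0x2e, 0xc9, 0x92]
t2 = [0x92, 0xe5, 0xe5, 0x2e]

RES = [0x92, 0xe5, 0xe5, 0x2e]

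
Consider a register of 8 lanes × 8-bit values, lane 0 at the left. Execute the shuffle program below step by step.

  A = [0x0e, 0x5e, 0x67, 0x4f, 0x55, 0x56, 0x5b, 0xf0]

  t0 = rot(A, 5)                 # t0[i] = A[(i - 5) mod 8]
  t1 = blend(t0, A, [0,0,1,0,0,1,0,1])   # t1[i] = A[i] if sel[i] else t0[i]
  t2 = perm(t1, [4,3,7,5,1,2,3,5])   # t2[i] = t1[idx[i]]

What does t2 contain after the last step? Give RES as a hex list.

RES = [ 0xf0  0x5b  0xf0  0x56  0x55  0x67  0x5b  0x56 ]

→ t0 |4f|55|56|5b|f0|0e|5e|67|
→ t1 |4f|55|67|5b|f0|56|5e|f0|
→ t2 |f0|5b|f0|56|55|67|5b|56|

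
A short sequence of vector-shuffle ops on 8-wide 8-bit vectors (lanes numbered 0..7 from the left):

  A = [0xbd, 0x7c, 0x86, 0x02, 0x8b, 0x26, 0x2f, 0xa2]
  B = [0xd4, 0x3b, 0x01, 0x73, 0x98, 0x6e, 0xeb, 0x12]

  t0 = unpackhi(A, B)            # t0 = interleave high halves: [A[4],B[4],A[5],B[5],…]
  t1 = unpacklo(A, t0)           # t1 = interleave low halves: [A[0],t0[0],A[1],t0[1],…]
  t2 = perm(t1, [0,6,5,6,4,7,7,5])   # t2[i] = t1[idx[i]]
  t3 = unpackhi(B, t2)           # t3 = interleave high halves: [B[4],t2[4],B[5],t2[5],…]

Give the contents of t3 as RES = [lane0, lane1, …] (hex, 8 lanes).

RES = [ 0x98  0x86  0x6e  0x6e  0xeb  0x6e  0x12  0x26 ]

  t0: 8b 98 26 6e 2f eb a2 12
  t1: bd 8b 7c 98 86 26 02 6e
  t2: bd 02 26 02 86 6e 6e 26
  t3: 98 86 6e 6e eb 6e 12 26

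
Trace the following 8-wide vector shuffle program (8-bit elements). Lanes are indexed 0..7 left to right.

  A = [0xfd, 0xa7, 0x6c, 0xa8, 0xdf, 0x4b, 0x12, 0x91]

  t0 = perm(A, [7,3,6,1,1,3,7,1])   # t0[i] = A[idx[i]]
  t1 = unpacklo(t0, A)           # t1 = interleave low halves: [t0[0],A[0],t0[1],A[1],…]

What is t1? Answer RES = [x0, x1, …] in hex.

  t0: 91 a8 12 a7 a7 a8 91 a7
  t1: 91 fd a8 a7 12 6c a7 a8

RES = [0x91, 0xfd, 0xa8, 0xa7, 0x12, 0x6c, 0xa7, 0xa8]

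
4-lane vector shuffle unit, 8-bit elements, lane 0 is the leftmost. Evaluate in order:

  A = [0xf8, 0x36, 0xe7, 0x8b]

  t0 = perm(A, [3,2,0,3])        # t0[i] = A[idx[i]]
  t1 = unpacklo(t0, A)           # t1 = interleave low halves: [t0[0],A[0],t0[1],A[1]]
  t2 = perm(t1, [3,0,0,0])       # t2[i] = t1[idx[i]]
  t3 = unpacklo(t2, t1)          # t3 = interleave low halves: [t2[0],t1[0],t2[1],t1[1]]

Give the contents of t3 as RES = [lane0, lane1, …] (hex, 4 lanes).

t0 = [0x8b, 0xe7, 0xf8, 0x8b]
t1 = [0x8b, 0xf8, 0xe7, 0x36]
t2 = [0x36, 0x8b, 0x8b, 0x8b]
t3 = [0x36, 0x8b, 0x8b, 0xf8]

RES = [ 0x36  0x8b  0x8b  0xf8 ]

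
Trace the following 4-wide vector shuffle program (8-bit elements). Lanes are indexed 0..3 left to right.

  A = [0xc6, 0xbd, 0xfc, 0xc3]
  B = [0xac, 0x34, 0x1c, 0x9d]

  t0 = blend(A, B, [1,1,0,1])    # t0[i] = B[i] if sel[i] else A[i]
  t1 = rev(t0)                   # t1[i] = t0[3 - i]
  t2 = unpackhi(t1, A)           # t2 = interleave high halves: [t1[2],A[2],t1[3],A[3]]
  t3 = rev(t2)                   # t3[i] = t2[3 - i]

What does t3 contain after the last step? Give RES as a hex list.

RES = [0xc3, 0xac, 0xfc, 0x34]

→ t0 |ac|34|fc|9d|
→ t1 |9d|fc|34|ac|
→ t2 |34|fc|ac|c3|
→ t3 |c3|ac|fc|34|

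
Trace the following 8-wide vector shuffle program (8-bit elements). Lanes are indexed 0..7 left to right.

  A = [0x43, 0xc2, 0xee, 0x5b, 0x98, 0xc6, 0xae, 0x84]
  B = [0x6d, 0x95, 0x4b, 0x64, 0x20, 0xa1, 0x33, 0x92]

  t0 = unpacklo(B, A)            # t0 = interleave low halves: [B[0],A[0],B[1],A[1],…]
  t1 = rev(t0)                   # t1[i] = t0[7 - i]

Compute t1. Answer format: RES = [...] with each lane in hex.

RES = [ 0x5b  0x64  0xee  0x4b  0xc2  0x95  0x43  0x6d ]

→ t0 |6d|43|95|c2|4b|ee|64|5b|
→ t1 |5b|64|ee|4b|c2|95|43|6d|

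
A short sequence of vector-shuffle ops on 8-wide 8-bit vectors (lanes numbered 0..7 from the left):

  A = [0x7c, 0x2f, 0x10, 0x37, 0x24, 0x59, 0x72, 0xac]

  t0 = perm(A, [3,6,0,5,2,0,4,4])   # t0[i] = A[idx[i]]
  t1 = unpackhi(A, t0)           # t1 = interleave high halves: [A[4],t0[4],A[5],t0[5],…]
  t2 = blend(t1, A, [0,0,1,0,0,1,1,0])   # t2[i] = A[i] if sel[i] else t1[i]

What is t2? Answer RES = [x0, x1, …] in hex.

  t0: 37 72 7c 59 10 7c 24 24
  t1: 24 10 59 7c 72 24 ac 24
  t2: 24 10 10 7c 72 59 72 24

RES = [0x24, 0x10, 0x10, 0x7c, 0x72, 0x59, 0x72, 0x24]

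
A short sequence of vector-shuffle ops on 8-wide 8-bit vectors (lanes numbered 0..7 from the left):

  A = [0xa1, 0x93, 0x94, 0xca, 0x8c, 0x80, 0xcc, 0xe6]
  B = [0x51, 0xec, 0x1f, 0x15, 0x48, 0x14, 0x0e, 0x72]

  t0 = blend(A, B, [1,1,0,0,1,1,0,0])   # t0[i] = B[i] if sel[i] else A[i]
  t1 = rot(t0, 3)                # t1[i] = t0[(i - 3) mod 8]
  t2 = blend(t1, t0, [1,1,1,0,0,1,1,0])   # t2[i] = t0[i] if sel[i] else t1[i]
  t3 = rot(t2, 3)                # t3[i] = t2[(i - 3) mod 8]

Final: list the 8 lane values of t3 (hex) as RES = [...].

t0 = [0x51, 0xec, 0x94, 0xca, 0x48, 0x14, 0xcc, 0xe6]
t1 = [0x14, 0xcc, 0xe6, 0x51, 0xec, 0x94, 0xca, 0x48]
t2 = [0x51, 0xec, 0x94, 0x51, 0xec, 0x14, 0xcc, 0x48]
t3 = [0x14, 0xcc, 0x48, 0x51, 0xec, 0x94, 0x51, 0xec]

RES = [ 0x14  0xcc  0x48  0x51  0xec  0x94  0x51  0xec ]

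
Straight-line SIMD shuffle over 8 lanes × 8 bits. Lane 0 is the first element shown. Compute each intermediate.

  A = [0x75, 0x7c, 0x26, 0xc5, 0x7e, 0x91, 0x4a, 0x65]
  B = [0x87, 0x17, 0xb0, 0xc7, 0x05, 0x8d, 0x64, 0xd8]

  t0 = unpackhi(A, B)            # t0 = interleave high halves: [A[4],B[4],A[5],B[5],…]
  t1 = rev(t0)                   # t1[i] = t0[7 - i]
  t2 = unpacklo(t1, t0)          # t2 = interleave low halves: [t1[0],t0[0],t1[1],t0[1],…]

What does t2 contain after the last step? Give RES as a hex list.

RES = [0xd8, 0x7e, 0x65, 0x05, 0x64, 0x91, 0x4a, 0x8d]

  t0: 7e 05 91 8d 4a 64 65 d8
  t1: d8 65 64 4a 8d 91 05 7e
  t2: d8 7e 65 05 64 91 4a 8d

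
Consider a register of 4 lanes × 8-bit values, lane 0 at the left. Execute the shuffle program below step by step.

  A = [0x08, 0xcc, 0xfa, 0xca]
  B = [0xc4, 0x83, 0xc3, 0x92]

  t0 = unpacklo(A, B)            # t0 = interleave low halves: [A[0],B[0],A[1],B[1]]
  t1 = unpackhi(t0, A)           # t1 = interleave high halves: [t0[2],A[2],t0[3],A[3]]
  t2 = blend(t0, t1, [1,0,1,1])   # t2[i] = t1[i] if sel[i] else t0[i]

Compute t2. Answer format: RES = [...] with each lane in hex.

RES = [ 0xcc  0xc4  0x83  0xca ]

  t0: 08 c4 cc 83
  t1: cc fa 83 ca
  t2: cc c4 83 ca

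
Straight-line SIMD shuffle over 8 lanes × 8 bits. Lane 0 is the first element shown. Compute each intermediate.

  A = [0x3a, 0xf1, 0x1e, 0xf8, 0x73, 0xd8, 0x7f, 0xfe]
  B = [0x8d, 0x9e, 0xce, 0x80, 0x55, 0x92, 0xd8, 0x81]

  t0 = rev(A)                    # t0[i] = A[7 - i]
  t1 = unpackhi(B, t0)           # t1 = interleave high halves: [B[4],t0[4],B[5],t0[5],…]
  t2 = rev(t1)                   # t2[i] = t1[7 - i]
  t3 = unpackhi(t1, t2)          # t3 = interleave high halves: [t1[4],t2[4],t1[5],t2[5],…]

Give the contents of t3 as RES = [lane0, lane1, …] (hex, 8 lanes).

  t0: fe 7f d8 73 f8 1e f1 3a
  t1: 55 f8 92 1e d8 f1 81 3a
  t2: 3a 81 f1 d8 1e 92 f8 55
  t3: d8 1e f1 92 81 f8 3a 55

RES = [0xd8, 0x1e, 0xf1, 0x92, 0x81, 0xf8, 0x3a, 0x55]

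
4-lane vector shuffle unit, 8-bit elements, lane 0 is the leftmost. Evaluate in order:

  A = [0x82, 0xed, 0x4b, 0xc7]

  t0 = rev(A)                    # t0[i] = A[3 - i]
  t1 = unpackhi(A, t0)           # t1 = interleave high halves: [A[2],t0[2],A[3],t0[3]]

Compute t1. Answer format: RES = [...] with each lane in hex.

RES = [0x4b, 0xed, 0xc7, 0x82]

  t0: c7 4b ed 82
  t1: 4b ed c7 82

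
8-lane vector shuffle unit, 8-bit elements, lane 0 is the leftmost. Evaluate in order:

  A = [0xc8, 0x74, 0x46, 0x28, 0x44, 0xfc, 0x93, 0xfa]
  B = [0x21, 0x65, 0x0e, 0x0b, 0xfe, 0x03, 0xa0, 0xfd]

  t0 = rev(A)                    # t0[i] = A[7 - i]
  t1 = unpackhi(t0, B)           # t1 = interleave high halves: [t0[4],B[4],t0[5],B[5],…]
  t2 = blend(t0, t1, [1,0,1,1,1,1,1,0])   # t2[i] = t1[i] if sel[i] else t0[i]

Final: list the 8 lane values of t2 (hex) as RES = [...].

→ t0 |fa|93|fc|44|28|46|74|c8|
→ t1 |28|fe|46|03|74|a0|c8|fd|
→ t2 |28|93|46|03|74|a0|c8|c8|

RES = [0x28, 0x93, 0x46, 0x03, 0x74, 0xa0, 0xc8, 0xc8]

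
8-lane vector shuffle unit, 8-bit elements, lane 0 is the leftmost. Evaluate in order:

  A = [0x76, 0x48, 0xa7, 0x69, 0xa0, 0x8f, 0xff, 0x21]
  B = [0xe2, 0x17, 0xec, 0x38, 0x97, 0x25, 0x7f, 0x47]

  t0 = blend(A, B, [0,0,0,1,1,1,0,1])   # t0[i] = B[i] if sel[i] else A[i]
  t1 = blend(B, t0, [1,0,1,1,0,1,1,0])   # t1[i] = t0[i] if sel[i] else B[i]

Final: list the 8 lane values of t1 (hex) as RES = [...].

  t0: 76 48 a7 38 97 25 ff 47
  t1: 76 17 a7 38 97 25 ff 47

RES = [0x76, 0x17, 0xa7, 0x38, 0x97, 0x25, 0xff, 0x47]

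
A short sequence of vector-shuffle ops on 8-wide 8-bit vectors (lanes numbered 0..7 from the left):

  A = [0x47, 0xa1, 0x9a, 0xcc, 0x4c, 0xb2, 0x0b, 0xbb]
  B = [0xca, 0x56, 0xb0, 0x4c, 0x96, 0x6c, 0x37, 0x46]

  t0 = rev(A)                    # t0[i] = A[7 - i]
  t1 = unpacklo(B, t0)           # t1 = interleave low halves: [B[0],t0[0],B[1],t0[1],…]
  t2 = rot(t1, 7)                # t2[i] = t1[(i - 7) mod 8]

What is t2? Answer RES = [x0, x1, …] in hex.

t0 = [0xbb, 0x0b, 0xb2, 0x4c, 0xcc, 0x9a, 0xa1, 0x47]
t1 = [0xca, 0xbb, 0x56, 0x0b, 0xb0, 0xb2, 0x4c, 0x4c]
t2 = [0xbb, 0x56, 0x0b, 0xb0, 0xb2, 0x4c, 0x4c, 0xca]

RES = [ 0xbb  0x56  0x0b  0xb0  0xb2  0x4c  0x4c  0xca ]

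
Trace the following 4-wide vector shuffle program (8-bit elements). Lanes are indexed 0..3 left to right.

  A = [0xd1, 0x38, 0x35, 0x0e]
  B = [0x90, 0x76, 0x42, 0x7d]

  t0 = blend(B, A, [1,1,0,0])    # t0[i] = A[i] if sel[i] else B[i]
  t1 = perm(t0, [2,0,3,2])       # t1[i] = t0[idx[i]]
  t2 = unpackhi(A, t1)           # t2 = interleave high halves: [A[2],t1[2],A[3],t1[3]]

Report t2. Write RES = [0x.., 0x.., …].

  t0: d1 38 42 7d
  t1: 42 d1 7d 42
  t2: 35 7d 0e 42

RES = [ 0x35  0x7d  0x0e  0x42 ]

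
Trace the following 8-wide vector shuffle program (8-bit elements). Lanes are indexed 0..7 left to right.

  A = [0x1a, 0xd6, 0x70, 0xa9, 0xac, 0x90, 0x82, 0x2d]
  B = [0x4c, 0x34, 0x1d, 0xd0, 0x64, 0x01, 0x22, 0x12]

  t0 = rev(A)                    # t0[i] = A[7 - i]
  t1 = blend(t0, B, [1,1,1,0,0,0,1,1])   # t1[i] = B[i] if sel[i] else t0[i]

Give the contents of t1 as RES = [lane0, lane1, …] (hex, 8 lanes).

t0 = [0x2d, 0x82, 0x90, 0xac, 0xa9, 0x70, 0xd6, 0x1a]
t1 = [0x4c, 0x34, 0x1d, 0xac, 0xa9, 0x70, 0x22, 0x12]

RES = [ 0x4c  0x34  0x1d  0xac  0xa9  0x70  0x22  0x12 ]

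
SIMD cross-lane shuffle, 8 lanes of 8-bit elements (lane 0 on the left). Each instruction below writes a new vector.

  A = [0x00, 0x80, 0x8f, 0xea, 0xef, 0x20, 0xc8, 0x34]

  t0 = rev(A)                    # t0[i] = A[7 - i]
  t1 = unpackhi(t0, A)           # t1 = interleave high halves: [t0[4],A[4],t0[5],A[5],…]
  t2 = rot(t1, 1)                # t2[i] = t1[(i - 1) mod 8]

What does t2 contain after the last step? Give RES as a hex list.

RES = [0x34, 0xea, 0xef, 0x8f, 0x20, 0x80, 0xc8, 0x00]

t0 = [0x34, 0xc8, 0x20, 0xef, 0xea, 0x8f, 0x80, 0x00]
t1 = [0xea, 0xef, 0x8f, 0x20, 0x80, 0xc8, 0x00, 0x34]
t2 = [0x34, 0xea, 0xef, 0x8f, 0x20, 0x80, 0xc8, 0x00]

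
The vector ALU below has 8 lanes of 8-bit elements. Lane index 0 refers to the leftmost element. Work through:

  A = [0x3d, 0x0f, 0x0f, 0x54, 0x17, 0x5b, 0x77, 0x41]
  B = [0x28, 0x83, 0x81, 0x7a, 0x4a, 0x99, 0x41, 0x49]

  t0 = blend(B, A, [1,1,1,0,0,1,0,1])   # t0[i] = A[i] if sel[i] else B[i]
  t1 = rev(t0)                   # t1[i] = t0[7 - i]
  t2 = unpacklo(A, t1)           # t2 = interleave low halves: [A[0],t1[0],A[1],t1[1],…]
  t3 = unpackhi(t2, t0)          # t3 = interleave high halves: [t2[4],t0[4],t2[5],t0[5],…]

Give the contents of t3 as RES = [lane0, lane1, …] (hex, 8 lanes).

→ t0 |3d|0f|0f|7a|4a|5b|41|41|
→ t1 |41|41|5b|4a|7a|0f|0f|3d|
→ t2 |3d|41|0f|41|0f|5b|54|4a|
→ t3 |0f|4a|5b|5b|54|41|4a|41|

RES = [0x0f, 0x4a, 0x5b, 0x5b, 0x54, 0x41, 0x4a, 0x41]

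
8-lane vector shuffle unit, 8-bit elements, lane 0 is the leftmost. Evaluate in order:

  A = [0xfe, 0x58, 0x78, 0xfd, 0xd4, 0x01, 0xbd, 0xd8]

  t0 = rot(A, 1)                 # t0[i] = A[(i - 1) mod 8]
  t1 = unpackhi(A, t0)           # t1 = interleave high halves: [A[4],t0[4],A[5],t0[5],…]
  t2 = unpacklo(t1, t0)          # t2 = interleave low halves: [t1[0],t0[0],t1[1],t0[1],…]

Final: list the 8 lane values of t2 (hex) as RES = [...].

RES = [ 0xd4  0xd8  0xfd  0xfe  0x01  0x58  0xd4  0x78 ]

t0 = [0xd8, 0xfe, 0x58, 0x78, 0xfd, 0xd4, 0x01, 0xbd]
t1 = [0xd4, 0xfd, 0x01, 0xd4, 0xbd, 0x01, 0xd8, 0xbd]
t2 = [0xd4, 0xd8, 0xfd, 0xfe, 0x01, 0x58, 0xd4, 0x78]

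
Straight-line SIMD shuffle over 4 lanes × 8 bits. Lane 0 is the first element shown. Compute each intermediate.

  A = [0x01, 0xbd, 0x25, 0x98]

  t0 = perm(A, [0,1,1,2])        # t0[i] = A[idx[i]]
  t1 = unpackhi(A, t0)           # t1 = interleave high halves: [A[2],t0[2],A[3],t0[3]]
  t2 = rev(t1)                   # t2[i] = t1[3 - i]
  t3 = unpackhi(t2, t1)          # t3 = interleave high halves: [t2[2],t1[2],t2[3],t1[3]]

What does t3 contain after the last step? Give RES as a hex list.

→ t0 |01|bd|bd|25|
→ t1 |25|bd|98|25|
→ t2 |25|98|bd|25|
→ t3 |bd|98|25|25|

RES = [ 0xbd  0x98  0x25  0x25 ]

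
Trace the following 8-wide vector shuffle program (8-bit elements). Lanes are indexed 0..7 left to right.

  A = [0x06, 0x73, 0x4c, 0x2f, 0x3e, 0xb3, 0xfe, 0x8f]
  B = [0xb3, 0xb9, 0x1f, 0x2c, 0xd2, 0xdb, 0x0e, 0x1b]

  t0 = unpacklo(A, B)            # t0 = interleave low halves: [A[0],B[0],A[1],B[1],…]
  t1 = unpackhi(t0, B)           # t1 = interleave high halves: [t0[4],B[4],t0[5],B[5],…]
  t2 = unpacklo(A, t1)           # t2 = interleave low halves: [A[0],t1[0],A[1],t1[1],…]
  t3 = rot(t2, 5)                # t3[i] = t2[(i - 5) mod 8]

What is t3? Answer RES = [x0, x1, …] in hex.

RES = [0xd2, 0x4c, 0x1f, 0x2f, 0xdb, 0x06, 0x4c, 0x73]

→ t0 |06|b3|73|b9|4c|1f|2f|2c|
→ t1 |4c|d2|1f|db|2f|0e|2c|1b|
→ t2 |06|4c|73|d2|4c|1f|2f|db|
→ t3 |d2|4c|1f|2f|db|06|4c|73|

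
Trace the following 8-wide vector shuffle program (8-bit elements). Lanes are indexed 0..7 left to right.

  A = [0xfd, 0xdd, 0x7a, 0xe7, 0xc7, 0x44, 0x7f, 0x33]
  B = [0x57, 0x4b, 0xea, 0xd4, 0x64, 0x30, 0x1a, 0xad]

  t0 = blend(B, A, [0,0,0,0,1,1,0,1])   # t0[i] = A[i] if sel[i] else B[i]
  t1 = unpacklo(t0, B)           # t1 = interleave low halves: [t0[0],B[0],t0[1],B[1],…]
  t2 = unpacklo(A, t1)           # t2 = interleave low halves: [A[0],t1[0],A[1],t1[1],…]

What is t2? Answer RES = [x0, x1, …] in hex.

RES = [0xfd, 0x57, 0xdd, 0x57, 0x7a, 0x4b, 0xe7, 0x4b]

→ t0 |57|4b|ea|d4|c7|44|1a|33|
→ t1 |57|57|4b|4b|ea|ea|d4|d4|
→ t2 |fd|57|dd|57|7a|4b|e7|4b|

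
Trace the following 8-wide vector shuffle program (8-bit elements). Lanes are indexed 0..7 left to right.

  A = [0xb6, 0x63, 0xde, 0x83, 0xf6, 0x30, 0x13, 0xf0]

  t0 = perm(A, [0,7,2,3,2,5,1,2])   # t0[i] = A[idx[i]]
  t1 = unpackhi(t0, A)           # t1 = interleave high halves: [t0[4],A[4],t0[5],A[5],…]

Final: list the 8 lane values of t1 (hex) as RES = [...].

RES = [0xde, 0xf6, 0x30, 0x30, 0x63, 0x13, 0xde, 0xf0]

→ t0 |b6|f0|de|83|de|30|63|de|
→ t1 |de|f6|30|30|63|13|de|f0|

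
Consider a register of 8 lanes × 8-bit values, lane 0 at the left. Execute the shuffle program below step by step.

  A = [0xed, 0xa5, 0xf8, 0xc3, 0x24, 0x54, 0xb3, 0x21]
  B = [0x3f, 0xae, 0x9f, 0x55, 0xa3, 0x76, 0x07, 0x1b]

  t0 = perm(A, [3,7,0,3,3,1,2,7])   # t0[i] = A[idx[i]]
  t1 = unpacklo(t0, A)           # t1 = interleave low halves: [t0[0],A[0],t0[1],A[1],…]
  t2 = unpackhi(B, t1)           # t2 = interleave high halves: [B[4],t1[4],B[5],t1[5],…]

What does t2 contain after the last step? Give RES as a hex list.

→ t0 |c3|21|ed|c3|c3|a5|f8|21|
→ t1 |c3|ed|21|a5|ed|f8|c3|c3|
→ t2 |a3|ed|76|f8|07|c3|1b|c3|

RES = [ 0xa3  0xed  0x76  0xf8  0x07  0xc3  0x1b  0xc3 ]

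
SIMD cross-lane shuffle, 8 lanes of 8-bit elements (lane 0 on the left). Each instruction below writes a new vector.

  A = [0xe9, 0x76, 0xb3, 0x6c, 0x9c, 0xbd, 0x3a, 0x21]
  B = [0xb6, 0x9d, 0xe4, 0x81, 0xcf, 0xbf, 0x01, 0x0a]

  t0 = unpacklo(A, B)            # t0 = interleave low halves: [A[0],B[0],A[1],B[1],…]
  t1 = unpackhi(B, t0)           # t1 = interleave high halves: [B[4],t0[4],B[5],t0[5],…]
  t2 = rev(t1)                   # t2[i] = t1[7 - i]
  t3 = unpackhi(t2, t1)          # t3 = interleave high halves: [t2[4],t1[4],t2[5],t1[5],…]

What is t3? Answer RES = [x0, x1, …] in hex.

RES = [ 0xe4  0x01  0xbf  0x6c  0xb3  0x0a  0xcf  0x81 ]

→ t0 |e9|b6|76|9d|b3|e4|6c|81|
→ t1 |cf|b3|bf|e4|01|6c|0a|81|
→ t2 |81|0a|6c|01|e4|bf|b3|cf|
→ t3 |e4|01|bf|6c|b3|0a|cf|81|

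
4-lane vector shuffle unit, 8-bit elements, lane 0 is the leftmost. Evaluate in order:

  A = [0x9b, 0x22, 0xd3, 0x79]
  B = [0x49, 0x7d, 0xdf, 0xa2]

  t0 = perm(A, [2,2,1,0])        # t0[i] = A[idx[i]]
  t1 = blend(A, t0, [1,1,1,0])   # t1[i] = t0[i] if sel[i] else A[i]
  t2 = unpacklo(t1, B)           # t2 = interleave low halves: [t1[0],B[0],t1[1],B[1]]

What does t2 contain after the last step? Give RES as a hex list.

→ t0 |d3|d3|22|9b|
→ t1 |d3|d3|22|79|
→ t2 |d3|49|d3|7d|

RES = [ 0xd3  0x49  0xd3  0x7d ]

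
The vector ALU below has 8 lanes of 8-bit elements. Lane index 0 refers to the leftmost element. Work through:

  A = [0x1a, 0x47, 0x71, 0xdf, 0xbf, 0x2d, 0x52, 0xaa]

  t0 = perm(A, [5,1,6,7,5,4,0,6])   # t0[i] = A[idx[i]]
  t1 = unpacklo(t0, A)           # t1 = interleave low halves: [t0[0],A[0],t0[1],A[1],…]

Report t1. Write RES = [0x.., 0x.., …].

RES = [ 0x2d  0x1a  0x47  0x47  0x52  0x71  0xaa  0xdf ]

t0 = [0x2d, 0x47, 0x52, 0xaa, 0x2d, 0xbf, 0x1a, 0x52]
t1 = [0x2d, 0x1a, 0x47, 0x47, 0x52, 0x71, 0xaa, 0xdf]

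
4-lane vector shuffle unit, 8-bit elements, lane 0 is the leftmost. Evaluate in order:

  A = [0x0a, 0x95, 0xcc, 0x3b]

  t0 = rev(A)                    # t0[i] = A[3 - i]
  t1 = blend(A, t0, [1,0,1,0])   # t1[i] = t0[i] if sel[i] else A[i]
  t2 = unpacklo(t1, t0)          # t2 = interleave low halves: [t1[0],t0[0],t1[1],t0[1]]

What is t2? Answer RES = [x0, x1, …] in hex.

RES = [0x3b, 0x3b, 0x95, 0xcc]

  t0: 3b cc 95 0a
  t1: 3b 95 95 3b
  t2: 3b 3b 95 cc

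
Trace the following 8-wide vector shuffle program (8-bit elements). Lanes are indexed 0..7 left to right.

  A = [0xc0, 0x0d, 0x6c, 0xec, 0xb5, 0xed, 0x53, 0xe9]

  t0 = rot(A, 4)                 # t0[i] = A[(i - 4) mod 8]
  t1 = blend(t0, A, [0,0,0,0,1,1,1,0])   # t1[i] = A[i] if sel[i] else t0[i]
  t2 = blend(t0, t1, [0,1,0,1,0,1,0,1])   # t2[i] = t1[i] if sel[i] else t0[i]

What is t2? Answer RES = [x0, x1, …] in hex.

RES = [ 0xb5  0xed  0x53  0xe9  0xc0  0xed  0x6c  0xec ]

→ t0 |b5|ed|53|e9|c0|0d|6c|ec|
→ t1 |b5|ed|53|e9|b5|ed|53|ec|
→ t2 |b5|ed|53|e9|c0|ed|6c|ec|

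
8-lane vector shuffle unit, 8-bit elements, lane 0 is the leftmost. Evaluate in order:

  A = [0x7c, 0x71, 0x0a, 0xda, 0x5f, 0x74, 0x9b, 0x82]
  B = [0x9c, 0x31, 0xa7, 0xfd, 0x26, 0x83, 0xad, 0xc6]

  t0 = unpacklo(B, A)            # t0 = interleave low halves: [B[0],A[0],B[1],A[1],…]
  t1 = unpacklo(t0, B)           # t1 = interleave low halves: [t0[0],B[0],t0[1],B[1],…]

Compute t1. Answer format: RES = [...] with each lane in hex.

  t0: 9c 7c 31 71 a7 0a fd da
  t1: 9c 9c 7c 31 31 a7 71 fd

RES = [0x9c, 0x9c, 0x7c, 0x31, 0x31, 0xa7, 0x71, 0xfd]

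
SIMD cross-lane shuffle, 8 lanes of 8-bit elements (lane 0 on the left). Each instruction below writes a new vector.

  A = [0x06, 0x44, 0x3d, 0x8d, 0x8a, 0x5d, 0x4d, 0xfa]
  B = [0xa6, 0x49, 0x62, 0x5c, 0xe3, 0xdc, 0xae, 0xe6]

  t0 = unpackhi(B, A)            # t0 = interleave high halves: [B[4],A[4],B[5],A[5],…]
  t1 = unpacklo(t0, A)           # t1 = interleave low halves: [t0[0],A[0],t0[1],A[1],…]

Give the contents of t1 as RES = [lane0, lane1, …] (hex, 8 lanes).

→ t0 |e3|8a|dc|5d|ae|4d|e6|fa|
→ t1 |e3|06|8a|44|dc|3d|5d|8d|

RES = [ 0xe3  0x06  0x8a  0x44  0xdc  0x3d  0x5d  0x8d ]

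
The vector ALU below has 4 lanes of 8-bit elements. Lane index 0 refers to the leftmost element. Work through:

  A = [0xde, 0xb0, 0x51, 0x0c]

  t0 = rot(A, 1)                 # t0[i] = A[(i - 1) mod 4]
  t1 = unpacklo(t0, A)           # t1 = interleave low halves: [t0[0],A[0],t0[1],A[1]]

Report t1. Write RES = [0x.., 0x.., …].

RES = [ 0x0c  0xde  0xde  0xb0 ]

t0 = [0x0c, 0xde, 0xb0, 0x51]
t1 = [0x0c, 0xde, 0xde, 0xb0]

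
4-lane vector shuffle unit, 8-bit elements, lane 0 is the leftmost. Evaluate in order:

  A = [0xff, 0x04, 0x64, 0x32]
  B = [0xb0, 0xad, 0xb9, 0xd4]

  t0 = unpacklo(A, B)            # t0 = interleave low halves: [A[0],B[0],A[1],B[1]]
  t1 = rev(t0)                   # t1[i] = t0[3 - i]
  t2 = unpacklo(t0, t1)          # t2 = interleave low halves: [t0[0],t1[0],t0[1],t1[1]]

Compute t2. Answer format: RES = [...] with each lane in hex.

RES = [0xff, 0xad, 0xb0, 0x04]

  t0: ff b0 04 ad
  t1: ad 04 b0 ff
  t2: ff ad b0 04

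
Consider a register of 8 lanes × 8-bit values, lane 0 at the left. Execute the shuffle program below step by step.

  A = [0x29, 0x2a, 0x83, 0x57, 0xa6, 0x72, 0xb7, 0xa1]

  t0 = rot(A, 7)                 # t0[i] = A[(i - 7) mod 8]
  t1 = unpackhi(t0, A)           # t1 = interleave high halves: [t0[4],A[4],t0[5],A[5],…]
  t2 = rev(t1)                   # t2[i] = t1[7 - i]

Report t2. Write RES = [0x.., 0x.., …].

RES = [0xa1, 0x29, 0xb7, 0xa1, 0x72, 0xb7, 0xa6, 0x72]

t0 = [0x2a, 0x83, 0x57, 0xa6, 0x72, 0xb7, 0xa1, 0x29]
t1 = [0x72, 0xa6, 0xb7, 0x72, 0xa1, 0xb7, 0x29, 0xa1]
t2 = [0xa1, 0x29, 0xb7, 0xa1, 0x72, 0xb7, 0xa6, 0x72]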